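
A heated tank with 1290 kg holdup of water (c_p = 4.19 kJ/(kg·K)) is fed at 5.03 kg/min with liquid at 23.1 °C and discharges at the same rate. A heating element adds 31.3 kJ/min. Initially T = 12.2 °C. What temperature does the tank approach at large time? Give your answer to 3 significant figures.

24.6 °C

Unsteady energy balance on the tank contents: M c_p dT/dt = ṁ c_p (T_in − T) + 31.3.
At steady state dT/dt = 0 ⇒ T_ss = T_in + Q̇/(ṁ c_p) = 23.1 + 31.3/(5.03·4.19) = 24.585 °C.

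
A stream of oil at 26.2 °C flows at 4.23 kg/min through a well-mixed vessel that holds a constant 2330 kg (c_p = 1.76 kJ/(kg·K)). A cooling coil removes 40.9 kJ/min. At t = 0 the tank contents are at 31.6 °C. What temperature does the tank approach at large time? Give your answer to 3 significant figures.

Heat balance on the well-mixed liquid: M c_p dT/dt = ṁ c_p (T_in − T) − 40.9.
At steady state dT/dt = 0 ⇒ T_ss = T_in − Q̇/(ṁ c_p) = 26.2 − 40.9/(4.23·1.76) = 20.706 °C.

20.7 °C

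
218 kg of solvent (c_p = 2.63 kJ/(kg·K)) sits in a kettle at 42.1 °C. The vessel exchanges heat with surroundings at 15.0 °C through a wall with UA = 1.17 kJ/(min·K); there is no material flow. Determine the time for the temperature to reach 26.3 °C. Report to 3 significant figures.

429 min

M c_p dT/dt = −UA(T − T_amb).
τ = M c_p/UA = 490.03 min; T_ss = T_amb = 15.000 °C.
T(t) = T_ss + (T₀ − T_ss)e^(−t/τ); set T = 26.3:
t = −τ ln[(T − T_ss)/(T₀ − T_ss)] = −490.03 · ln(0.41697) = 428.65 min.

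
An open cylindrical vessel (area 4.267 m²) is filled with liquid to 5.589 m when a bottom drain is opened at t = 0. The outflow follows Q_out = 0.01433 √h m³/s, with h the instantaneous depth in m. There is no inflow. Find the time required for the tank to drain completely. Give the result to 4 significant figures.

With no inflow, A dh/dt = −0.01433 √h.
∫ h^(−1/2) dh = −(0.01433/A) ∫ dt, giving 2√h = 2√h₀ − (0.01433/A) t.
Set h = 0: 2√h₀ = (0.01433/A) t_empty ⇒ t_empty = 2A√h₀/0.01433.
t_empty = 2·4.267·√5.589/0.01433 = 8.53400·2.36411/0.01433 = 1407.91 s.

1408 s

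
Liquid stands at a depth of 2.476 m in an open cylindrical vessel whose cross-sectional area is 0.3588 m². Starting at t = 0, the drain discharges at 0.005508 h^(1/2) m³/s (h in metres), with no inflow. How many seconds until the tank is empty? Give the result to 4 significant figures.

205.0 s

With no inflow, A dh/dt = −0.005508 √h.
This is separable: 2 d(√h)/dt = −0.005508/A, so √h = √h₀ − (0.005508/(2A)) t.
Tank is empty when √h = 0: t_empty = 2A√h₀/0.005508.
t_empty = 2·0.3588·√2.476/0.005508 = 0.717600·1.57353/0.005508 = 205.005 s.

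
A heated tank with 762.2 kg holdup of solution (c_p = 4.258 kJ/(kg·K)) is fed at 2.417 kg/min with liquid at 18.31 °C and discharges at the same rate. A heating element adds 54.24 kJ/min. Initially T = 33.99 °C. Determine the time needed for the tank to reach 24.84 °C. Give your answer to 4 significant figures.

Energy balance: M c_p dT/dt = ṁ c_p (T_in − T) + 54.24.
τ = M/ṁ = 315.350 min; T_ss = T_in + Q̇/(ṁ c_p) = 23.5803 °C.
T(t) = T_ss + (T₀ − T_ss) e^(−t/τ). Set T = 24.84:
e^(−t/τ) = (24.84 − 23.5803)/(33.99 − 23.5803) = 0.121010
t = −315.350 · ln(0.121010) = 665.981 min.

666.0 min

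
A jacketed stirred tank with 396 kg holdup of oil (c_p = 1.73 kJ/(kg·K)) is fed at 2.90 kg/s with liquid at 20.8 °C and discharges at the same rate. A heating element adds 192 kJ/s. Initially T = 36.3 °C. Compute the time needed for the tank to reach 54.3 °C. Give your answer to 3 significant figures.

213 s

Energy balance: M c_p dT/dt = ṁ c_p (T_in − T) + 192.
τ = M/ṁ = 136.55 s; T_ss = T_in + Q̇/(ṁ c_p) = 59.070 °C.
T(t) = T_ss + (T₀ − T_ss) e^(−t/τ). Set T = 54.3:
e^(−t/τ) = (54.3 − 59.070)/(36.3 − 59.070) = 0.20948
t = −136.55 · ln(0.20948) = 213.45 s.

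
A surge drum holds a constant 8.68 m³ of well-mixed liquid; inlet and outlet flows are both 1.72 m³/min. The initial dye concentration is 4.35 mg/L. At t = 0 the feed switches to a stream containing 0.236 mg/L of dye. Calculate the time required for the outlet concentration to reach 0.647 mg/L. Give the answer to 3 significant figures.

Species balance: V dC/dt = Q(C_in − C) ⇒ τ = V/Q = 5.0465 min.
C(t) = C_in + (C₀ − C_in) e^(−t/τ). Set C = 0.647 and solve for t:
e^(−t/τ) = (C − C_in)/(C₀ − C_in) = (0.647 − 0.236)/(4.35 − 0.236) = 0.099903
t = −τ ln(…) = 5.0465 × 2.3036 = 11.625 min.

11.6 min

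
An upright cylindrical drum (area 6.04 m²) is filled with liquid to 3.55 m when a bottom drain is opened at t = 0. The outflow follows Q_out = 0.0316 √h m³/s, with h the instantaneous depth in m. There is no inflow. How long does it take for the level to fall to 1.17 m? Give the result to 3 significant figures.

A dh/dt = −Q_out = −0.0316 √h.
This is separable: 2 d(√h)/dt = −0.0316/A, so √h = √h₀ − (0.0316/(2A)) t.
t = 2A(√h₀ − √h)/0.0316 = 2·6.04·(√3.55 − √1.17)/0.0316
  = 12.080 × (1.8841 − 1.0817) / 0.0316 = 306.77 s.

307 s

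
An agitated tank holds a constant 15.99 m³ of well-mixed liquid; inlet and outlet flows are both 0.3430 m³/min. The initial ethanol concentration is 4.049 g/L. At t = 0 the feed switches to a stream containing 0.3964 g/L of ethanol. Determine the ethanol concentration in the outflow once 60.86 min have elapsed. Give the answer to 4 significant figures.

1.386 g/L

Accumulation = in − out for the solute gives V dC/dt = Q(C_in − C).
Time constant τ = V/Q = 15.99/0.3430 = 46.6181 min.
Solution: C(t) = C_in + (C₀ − C_in) e^(−t/τ).
C(60.86) = 0.3964 + (4.049 − 0.3964)·e^(−60.86/46.6181) = 0.3964 + (3.65260)·0.271036 = 1.38639 g/L.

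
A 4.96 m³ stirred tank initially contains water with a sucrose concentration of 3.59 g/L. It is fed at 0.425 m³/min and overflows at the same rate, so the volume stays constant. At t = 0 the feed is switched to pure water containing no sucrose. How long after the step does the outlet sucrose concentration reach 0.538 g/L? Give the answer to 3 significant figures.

22.2 min

Species balance: V dC/dt = Q(C_in − C) ⇒ τ = V/Q = 11.671 min.
C(t) = C_in + (C₀ − C_in) e^(−t/τ). Set C = 0.538 and solve for t:
e^(−t/τ) = (C − C_in)/(C₀ − C_in) = (0.538 − 0)/(3.59 − 0) = 0.14986
t = −τ ln(…) = 11.671 × 1.8980 = 22.151 min.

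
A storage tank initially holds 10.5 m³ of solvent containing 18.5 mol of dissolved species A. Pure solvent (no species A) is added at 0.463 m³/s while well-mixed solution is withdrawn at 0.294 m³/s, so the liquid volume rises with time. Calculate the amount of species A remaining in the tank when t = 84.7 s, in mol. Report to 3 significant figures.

4.14 mol

Let m(t) be the amount of species A. Volume: V(t) = V₀ + (Q_in − Q_out) t = 10.5 + 0.16900 t; V(84.7) = 24.814 m³.
Solute balance: dm/dt = 0 − Q_out C = −Q_out m/V(t).
Separate: dm/m = −Q_out dt/V(t) ⇒ ln(m/m₀) = −(Q_out/(Q_in−Q_out)) ln(V/V₀).
m = m₀ (V₀/V)^(Q_out/(Q_in−Q_out)) = 18.5 × (10.5/24.814)^(1.7396) = 4.1437 mol.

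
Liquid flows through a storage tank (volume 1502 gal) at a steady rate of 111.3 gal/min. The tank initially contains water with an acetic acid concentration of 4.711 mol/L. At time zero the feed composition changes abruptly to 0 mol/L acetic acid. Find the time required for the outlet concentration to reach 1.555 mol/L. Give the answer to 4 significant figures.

14.96 min

Species balance: V dC/dt = Q(C_in − C) ⇒ τ = V/Q = 13.4951 min.
C(t) = C_in + (C₀ − C_in) e^(−t/τ). Set C = 1.555 and solve for t:
e^(−t/τ) = (C − C_in)/(C₀ − C_in) = (1.555 − 0)/(4.711 − 0) = 0.330079
t = −τ ln(…) = 13.4951 × 1.10842 = 14.9583 min.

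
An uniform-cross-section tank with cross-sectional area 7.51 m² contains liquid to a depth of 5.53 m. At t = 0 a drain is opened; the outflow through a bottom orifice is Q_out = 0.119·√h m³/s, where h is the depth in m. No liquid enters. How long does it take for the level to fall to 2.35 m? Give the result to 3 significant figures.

103 s

With no inflow, A dh/dt = −0.119 √h.
Separate and integrate: 2(√h − √h₀) = −(0.119/A) t.
t = 2A(√h₀ − √h)/0.119 = 2·7.51·(√5.53 − √2.35)/0.119
  = 15.020 × (2.3516 − 1.5330) / 0.119 = 103.33 s.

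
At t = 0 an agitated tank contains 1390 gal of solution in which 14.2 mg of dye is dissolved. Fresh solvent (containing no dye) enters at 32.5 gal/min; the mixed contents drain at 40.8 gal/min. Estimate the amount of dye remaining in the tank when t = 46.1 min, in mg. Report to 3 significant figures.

Let m(t) be the amount of dye. Volume: V(t) = V₀ + (Q_in − Q_out) t = 1390 − 8.3000 t; V(46.1) = 1007.4 gal.
Solute balance: dm/dt = 0 − Q_out C = −Q_out m/V(t).
dm/m = −Q_out dt/(V₀ − 8.3000 t); integrating gives ln(m/m₀) = −(Q_out/(Q_in−Q_out)) ln(V/V₀).
m = m₀ (V₀/V)^(Q_out/(Q_in−Q_out)) = 14.2 × (1390/1007.4)^(-4.9157) = 2.9171 mg.

2.92 mg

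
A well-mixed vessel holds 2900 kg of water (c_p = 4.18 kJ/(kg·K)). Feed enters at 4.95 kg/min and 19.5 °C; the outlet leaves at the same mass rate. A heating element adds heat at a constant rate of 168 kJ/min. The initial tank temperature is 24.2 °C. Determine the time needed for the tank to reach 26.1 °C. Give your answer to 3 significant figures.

475 min

Unsteady energy balance on the tank contents: M c_p dT/dt = ṁ c_p (T_in − T) + 168.
τ = M/ṁ = 585.86 min; T_ss = T_in + Q̇/(ṁ c_p) = 27.619 °C.
T(t) = T_ss + (T₀ − T_ss) e^(−t/τ). Set T = 26.1:
e^(−t/τ) = (26.1 − 27.619)/(24.2 − 27.619) = 0.44436
t = −585.86 · ln(0.44436) = 475.20 min.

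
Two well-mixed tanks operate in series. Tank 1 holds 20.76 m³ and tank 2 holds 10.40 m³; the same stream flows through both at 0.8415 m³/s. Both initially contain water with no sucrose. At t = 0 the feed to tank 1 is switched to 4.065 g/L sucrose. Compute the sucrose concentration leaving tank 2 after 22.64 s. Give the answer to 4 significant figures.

1.465 g/L

Each tank obeys Vᵢ dCᵢ/dt = Q(Cᵢ₋₁ − Cᵢ), so τᵢ = Vᵢ/Q.
τ₁ = 20.76/0.8415 = 24.6702 s; τ₂ = 10.40/0.8415 = 12.3589 s.
Solving the cascade with C₁(0)=C₂(0)=0 gives C₂(t) = C_in[1 − (τ₁ e^(−t/τ₁) − τ₂ e^(−t/τ₂))/(τ₁ − τ₂)].
At t = 22.64: e^(−t/τ₁) = 0.399435, e^(−t/τ₂) = 0.160112.
C₂ = 4.065·[1 − (24.6702·0.399435 − 12.3589·0.160112)/(12.3113)] = 4.065·0.360319 = 1.46470 g/L.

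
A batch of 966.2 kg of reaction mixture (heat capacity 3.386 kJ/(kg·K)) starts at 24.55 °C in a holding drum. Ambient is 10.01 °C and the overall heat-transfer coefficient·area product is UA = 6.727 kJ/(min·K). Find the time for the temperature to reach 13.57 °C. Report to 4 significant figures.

684.3 min

Lumped-capacitance energy balance: M c_p dT/dt = UA(T_amb − T).
τ = M c_p/UA = 486.332 min; T_ss = T_amb = 10.0100 °C.
T(t) = T_ss + (T₀ − T_ss)e^(−t/τ); set T = 13.57:
t = −τ ln[(T − T_ss)/(T₀ − T_ss)] = −486.332 · ln(0.244842) = 684.338 min.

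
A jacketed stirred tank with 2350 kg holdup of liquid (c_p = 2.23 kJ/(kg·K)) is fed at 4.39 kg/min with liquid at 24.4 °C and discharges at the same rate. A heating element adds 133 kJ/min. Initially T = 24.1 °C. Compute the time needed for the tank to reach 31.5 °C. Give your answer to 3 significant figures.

408 min

M c_p dT/dt = ṁ c_p (T_in − T) + Q̇.
τ = M/ṁ = 535.31 min; T_ss = T_in + Q̇/(ṁ c_p) = 37.986 °C.
T(t) = T_ss + (T₀ − T_ss) e^(−t/τ). Set T = 31.5:
e^(−t/τ) = (31.5 − 37.986)/(24.1 − 37.986) = 0.46708
t = −535.31 · ln(0.46708) = 407.51 min.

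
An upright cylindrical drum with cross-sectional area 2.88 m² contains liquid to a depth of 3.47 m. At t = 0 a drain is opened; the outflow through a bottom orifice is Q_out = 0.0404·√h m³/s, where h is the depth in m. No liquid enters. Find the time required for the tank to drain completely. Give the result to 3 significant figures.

With no inflow, A dh/dt = −0.0404 √h.
This is separable: 2 d(√h)/dt = −0.0404/A, so √h = √h₀ − (0.0404/(2A)) t.
Tank is empty when √h = 0: t_empty = 2A√h₀/0.0404.
t_empty = 2·2.88·√3.47/0.0404 = 5.7600·1.8628/0.0404 = 265.59 s.

266 s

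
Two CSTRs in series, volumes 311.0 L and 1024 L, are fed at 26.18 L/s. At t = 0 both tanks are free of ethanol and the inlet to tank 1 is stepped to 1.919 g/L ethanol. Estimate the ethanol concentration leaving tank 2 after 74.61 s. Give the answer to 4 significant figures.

Time constants: τᵢ = Vᵢ/Q for each well-mixed tank.
τ₁ = 311.0/26.18 = 11.8793 s; τ₂ = 1024/26.18 = 39.1138 s.
Tank 1: C₁ = C_in(1 − e^(−t/τ₁)). Tank 2 (τ₁ ≠ τ₂): C₂ = C_in[1 − (τ₁ e^(−t/τ₁) − τ₂ e^(−t/τ₂))/(τ₁ − τ₂)].
At t = 74.61: e^(−t/τ₁) = 0.00187214, e^(−t/τ₂) = 0.148450.
C₂ = 1.919·[1 − (11.8793·0.00187214 − 39.1138·0.148450)/(-27.2345)] = 1.919·0.787615 = 1.51143 g/L.

1.511 g/L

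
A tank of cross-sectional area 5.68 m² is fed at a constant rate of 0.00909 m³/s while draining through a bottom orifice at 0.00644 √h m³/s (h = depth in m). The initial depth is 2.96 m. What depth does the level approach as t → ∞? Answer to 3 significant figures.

1.99 m

A dh/dt = Q_in − 0.00644 √h. Steady state requires inflow = outflow:
Q_in = 0.00644 √h_ss ⇒ √h_ss = 0.00909/0.00644 = 1.4115.
h_ss = 1.4115² = 1.9923 m. (Since h₀ = 2.96 m > h_ss, the level will fall toward this value.)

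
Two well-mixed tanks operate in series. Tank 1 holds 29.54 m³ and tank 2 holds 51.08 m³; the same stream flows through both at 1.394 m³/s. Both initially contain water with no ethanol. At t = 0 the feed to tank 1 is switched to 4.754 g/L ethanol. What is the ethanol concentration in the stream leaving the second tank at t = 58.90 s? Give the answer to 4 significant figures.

Each tank obeys Vᵢ dCᵢ/dt = Q(Cᵢ₋₁ − Cᵢ), so τᵢ = Vᵢ/Q.
τ₁ = 29.54/1.394 = 21.1908 s; τ₂ = 51.08/1.394 = 36.6428 s.
Solving the cascade with C₁(0)=C₂(0)=0 gives C₂(t) = C_in[1 − (τ₁ e^(−t/τ₁) − τ₂ e^(−t/τ₂))/(τ₁ − τ₂)].
At t = 58.90: e^(−t/τ₁) = 0.0620692, e^(−t/τ₂) = 0.200406.
C₂ = 4.754·[1 − (21.1908·0.0620692 − 36.6428·0.200406)/(-15.4519)] = 4.754·0.609880 = 2.89937 g/L.

2.899 g/L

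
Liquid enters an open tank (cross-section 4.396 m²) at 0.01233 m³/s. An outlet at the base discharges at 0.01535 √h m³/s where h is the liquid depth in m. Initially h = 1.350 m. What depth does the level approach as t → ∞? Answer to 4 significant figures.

Volume balance on the tank: A dh/dt = Q_in − 0.01535 √h. At steady state dh/dt = 0:
Q_in = 0.01535 √h_ss ⇒ √h_ss = 0.01233/0.01535 = 0.803257.
h_ss = 0.803257² = 0.645222 m. (Since h₀ = 1.350 m > h_ss, the level will fall toward this value.)

0.6452 m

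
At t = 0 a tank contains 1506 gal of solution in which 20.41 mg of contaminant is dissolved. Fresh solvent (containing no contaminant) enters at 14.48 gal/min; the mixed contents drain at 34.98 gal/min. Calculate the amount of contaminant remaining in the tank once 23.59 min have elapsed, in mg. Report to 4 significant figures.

10.54 mg

Let m(t) be the amount of contaminant. Volume: V(t) = V₀ + (Q_in − Q_out) t = 1506 − 20.5000 t; V(23.59) = 1022.41 gal.
Species balance (pure solvent in): dm/dt = −Q_out · m/V(t).
dm/m = −Q_out dt/(V₀ − 20.5000 t); integrating gives ln(m/m₀) = −(Q_out/(Q_in−Q_out)) ln(V/V₀).
m = m₀ (V₀/V)^(Q_out/(Q_in−Q_out)) = 20.41 × (1506/1022.41)^(-1.70634) = 10.5398 mg.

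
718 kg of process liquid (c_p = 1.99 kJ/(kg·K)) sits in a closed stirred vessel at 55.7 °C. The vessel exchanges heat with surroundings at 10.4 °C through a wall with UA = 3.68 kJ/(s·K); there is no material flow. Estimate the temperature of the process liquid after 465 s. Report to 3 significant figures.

Unsteady energy balance on the tank contents: M c_p dT/dt = −UA(T − T_amb).
dT/dt = (T_ss − T)/τ with T_ss = T_amb = 10.400 °C, τ = M c_p/UA = 718·1.99/3.68 = 388.27 s.
T approaches T_ss exponentially: T(t) = T_ss + (T₀ − T_ss) e^(−t/τ).
T(465) = 10.400 + (45.300)·0.30191 = 24.076 °C.

24.1 °C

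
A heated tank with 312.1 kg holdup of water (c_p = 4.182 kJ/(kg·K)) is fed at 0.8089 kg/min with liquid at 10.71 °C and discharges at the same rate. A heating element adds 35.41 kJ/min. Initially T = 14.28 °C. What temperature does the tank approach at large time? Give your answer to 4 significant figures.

21.18 °C

M c_p dT/dt = ṁ c_p (T_in − T) + Q̇.
At steady state dT/dt = 0 ⇒ T_ss = T_in + Q̇/(ṁ c_p) = 10.71 + 35.41/(0.8089·4.182) = 21.1776 °C.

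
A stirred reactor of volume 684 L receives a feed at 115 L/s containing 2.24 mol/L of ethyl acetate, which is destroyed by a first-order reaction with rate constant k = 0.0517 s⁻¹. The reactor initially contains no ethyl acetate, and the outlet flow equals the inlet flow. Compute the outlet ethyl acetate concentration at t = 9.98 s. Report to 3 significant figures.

1.52 mol/L

V dC/dt = Q(C_in − C) − k V C.
This is linear with rate a = Q/V + k = 0.21983 s⁻¹.
C_ss = Q C_in/(Q + kV) = 1.7132 mol/L; C(t) = C_ss + (C₀ − C_ss) e^(−a t).
C(9.98) = 1.7132 + (-1.7132)·e^(−0.21983·9.98) = 1.7132 + (-1.7132)·0.11148 = 1.5222 mol/L.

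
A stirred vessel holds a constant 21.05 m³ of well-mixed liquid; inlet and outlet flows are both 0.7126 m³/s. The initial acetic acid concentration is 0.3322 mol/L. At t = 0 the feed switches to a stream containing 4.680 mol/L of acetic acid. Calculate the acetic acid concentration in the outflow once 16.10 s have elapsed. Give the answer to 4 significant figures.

2.159 mol/L

Mass balance on the solute (V constant): V dC/dt = Q(C_in − C).
So dC/dt = (C_in − C)/τ with τ = V/Q = 21.05/0.7126 = 29.5397 s.
Integrating: C(t) = C_in + (C₀ − C_in) e^(−t/τ).
C(16.10) = 4.680 + (0.3322 − 4.680)·e^(−16.10/29.5397) = 4.680 + (-4.34780)·0.579825 = 2.15904 mol/L.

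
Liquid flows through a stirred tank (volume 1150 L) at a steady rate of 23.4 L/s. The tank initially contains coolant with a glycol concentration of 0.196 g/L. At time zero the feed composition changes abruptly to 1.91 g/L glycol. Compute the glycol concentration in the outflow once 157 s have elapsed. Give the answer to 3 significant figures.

1.84 g/L

Species balance on the tank: V dC/dt = Q(C_in − C).
Time constant τ = V/Q = 1150/23.4 = 49.145 s.
This is linear first-order; C(t) = C_in + (C₀ − C_in) e^(−t/τ).
C(157) = 1.91 + (0.196 − 1.91)·e^(−157/49.145) = 1.91 + (-1.7140)·0.040983 = 1.8398 g/L.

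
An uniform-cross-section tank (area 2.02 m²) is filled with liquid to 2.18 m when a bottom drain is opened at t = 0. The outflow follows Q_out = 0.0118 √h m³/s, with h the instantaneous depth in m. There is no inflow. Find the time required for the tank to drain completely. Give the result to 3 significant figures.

506 s

Mass balance (ρ constant): A dh/dt = −0.0118 √h.
Separate and integrate: 2(√h − √h₀) = −(0.0118/A) t.
Set h = 0: 2√h₀ = (0.0118/A) t_empty ⇒ t_empty = 2A√h₀/0.0118.
t_empty = 2·2.02·√2.18/0.0118 = 4.0400·1.4765/0.0118 = 505.51 s.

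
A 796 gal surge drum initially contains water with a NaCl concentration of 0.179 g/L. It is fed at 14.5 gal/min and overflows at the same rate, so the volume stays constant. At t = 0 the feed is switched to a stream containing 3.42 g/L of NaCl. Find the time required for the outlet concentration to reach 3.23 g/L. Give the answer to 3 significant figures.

Species balance on the tank: V dC/dt = Q(C_in − C), so τ = V/Q = 54.897 min.
C(t) = C_in + (C₀ − C_in) e^(−t/τ). Set C = 3.23 and solve for t:
e^(−t/τ) = (C − C_in)/(C₀ − C_in) = (3.23 − 3.42)/(0.179 − 3.42) = 0.058624
t = −τ ln(…) = 54.897 × 2.8366 = 155.72 min.

156 min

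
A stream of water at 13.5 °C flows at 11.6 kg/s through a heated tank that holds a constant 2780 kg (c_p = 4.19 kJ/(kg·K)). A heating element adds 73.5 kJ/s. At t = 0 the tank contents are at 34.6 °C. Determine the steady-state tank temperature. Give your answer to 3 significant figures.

15.0 °C

M c_p dT/dt = ṁ c_p (T_in − T) + Q̇.
At steady state dT/dt = 0 ⇒ T_ss = T_in + Q̇/(ṁ c_p) = 13.5 + 73.5/(11.6·4.19) = 15.012 °C.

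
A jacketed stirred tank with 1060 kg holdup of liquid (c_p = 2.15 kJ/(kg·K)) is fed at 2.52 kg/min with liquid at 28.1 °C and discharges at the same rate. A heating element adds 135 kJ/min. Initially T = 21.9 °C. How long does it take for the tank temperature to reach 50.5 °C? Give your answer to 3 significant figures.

1060 min

Heat balance on the well-mixed liquid: M c_p dT/dt = ṁ c_p (T_in − T) + 135.
τ = M/ṁ = 420.63 min; T_ss = T_in + Q̇/(ṁ c_p) = 53.017 °C.
T(t) = T_ss + (T₀ − T_ss) e^(−t/τ). Set T = 50.5:
e^(−t/τ) = (50.5 − 53.017)/(21.9 − 53.017) = 0.080887
t = −420.63 · ln(0.080887) = 1057.8 min.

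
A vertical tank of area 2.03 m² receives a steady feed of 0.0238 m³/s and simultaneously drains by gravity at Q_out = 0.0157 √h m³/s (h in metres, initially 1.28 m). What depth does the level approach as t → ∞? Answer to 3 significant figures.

2.30 m

A dh/dt = Q_in − 0.0157 √h. Steady state requires inflow = outflow:
Q_in = 0.0157 √h_ss ⇒ √h_ss = 0.0238/0.0157 = 1.5159.
h_ss = 1.5159² = 2.2980 m. (Since h₀ = 1.28 m < h_ss, the level will rise toward this value.)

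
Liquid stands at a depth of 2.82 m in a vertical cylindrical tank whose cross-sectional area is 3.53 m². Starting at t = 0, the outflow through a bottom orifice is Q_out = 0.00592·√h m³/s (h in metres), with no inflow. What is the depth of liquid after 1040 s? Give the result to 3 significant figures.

0.652 m

Accumulation of liquid (constant cross-section A): A dh/dt = −0.00592 √h.
Separate and integrate: 2(√h − √h₀) = −(0.00592/A) t.
√h = √2.82 − 0.00592·1040/(2·3.53) = 1.6793 − 0.87207 = 0.80722.
h = 0.80722² = 0.65160 m.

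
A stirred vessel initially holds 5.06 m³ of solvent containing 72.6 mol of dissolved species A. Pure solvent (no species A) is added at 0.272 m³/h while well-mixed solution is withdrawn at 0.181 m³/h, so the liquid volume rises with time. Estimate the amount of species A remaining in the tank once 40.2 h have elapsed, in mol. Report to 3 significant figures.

24.6 mol

Let m(t) be the amount of species A. Volume: V(t) = V₀ + (Q_in − Q_out) t = 5.06 + 0.091000 t; V(40.2) = 8.7182 m³.
Species balance (pure solvent in): dm/dt = −Q_out · m/V(t).
dm/m = −Q_out dt/(V₀ + 0.091000 t); integrating gives ln(m/m₀) = −(Q_out/(Q_in−Q_out)) ln(V/V₀).
m = m₀ (V₀/V)^(Q_out/(Q_in−Q_out)) = 72.6 × (5.06/8.7182)^(1.9890) = 24.603 mol.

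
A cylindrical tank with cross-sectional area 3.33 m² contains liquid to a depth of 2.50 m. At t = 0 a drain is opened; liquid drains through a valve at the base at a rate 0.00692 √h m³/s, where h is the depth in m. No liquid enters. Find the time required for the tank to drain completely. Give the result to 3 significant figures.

Mass balance (ρ constant): A dh/dt = −0.00692 √h.
This is separable: 2 d(√h)/dt = −0.00692/A, so √h = √h₀ − (0.00692/(2A)) t.
Tank is empty when √h = 0: t_empty = 2A√h₀/0.00692.
t_empty = 2·3.33·√2.50/0.00692 = 6.6600·1.5811/0.00692 = 1521.7 s.

1520 s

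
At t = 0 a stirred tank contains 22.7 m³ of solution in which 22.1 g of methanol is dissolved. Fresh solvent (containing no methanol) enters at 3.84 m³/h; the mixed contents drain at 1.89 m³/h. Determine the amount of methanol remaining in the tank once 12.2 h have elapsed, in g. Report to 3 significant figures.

Let m(t) be the amount of methanol. Volume: V(t) = V₀ + (Q_in − Q_out) t = 22.7 + 1.9500 t; V(12.2) = 46.490 m³.
Species balance (pure solvent in): dm/dt = −Q_out · m/V(t).
dm/m = −Q_out dt/(V₀ + 1.9500 t); integrating gives ln(m/m₀) = −(Q_out/(Q_in−Q_out)) ln(V/V₀).
m = m₀ (V₀/V)^(Q_out/(Q_in−Q_out)) = 22.1 × (22.7/46.490)^(0.96923) = 11.032 g.

11.0 g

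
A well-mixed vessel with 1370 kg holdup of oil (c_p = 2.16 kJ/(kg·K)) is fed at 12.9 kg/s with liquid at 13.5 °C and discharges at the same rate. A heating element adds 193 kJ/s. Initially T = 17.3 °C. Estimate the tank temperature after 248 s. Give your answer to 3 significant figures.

20.1 °C

First-law balance (no shaft work): M c_p dT/dt = ṁ c_p (T_in − T) + 193.
Rearrange: dT/dt = (T_ss − T)/τ with τ = M/ṁ = 106.20 s and T_ss = T_in + Q̇/(ṁ c_p) = 20.427 °C.
Solution: T(t) = T_ss + (T₀ − T_ss) e^(−t/τ).
T(248) = 20.427 + (-3.1265)·e^(−248/106.20) = 20.427 + (-3.1265)·0.096793 = 20.124 °C.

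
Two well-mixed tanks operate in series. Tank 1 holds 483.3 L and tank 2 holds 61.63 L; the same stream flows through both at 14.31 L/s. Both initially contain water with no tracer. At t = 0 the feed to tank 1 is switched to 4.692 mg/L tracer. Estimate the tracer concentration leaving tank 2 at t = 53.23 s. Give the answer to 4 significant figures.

Time constants: τᵢ = Vᵢ/Q for each well-mixed tank.
τ₁ = 483.3/14.31 = 33.7736 s; τ₂ = 61.63/14.31 = 4.30678 s.
Tank 1: C₁ = C_in(1 − e^(−t/τ₁)). Tank 2 (τ₁ ≠ τ₂): C₂ = C_in[1 − (τ₁ e^(−t/τ₁) − τ₂ e^(−t/τ₂))/(τ₁ − τ₂)].
At t = 53.23: e^(−t/τ₁) = 0.206783, e^(−t/τ₂) = 4.28845e-06.
C₂ = 4.692·[1 − (33.7736·0.206783 − 4.30678·4.28845e-06)/(29.4668)] = 4.692·0.762994 = 3.57997 mg/L.

3.580 mg/L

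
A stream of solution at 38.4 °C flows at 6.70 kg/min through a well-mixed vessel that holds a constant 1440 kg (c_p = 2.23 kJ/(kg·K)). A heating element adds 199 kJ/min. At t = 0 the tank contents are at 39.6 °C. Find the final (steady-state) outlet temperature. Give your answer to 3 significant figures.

M c_p dT/dt = ṁ c_p (T_in − T) + Q̇.
At steady state dT/dt = 0 ⇒ T_ss = T_in + Q̇/(ṁ c_p) = 38.4 + 199/(6.70·2.23) = 51.719 °C.

51.7 °C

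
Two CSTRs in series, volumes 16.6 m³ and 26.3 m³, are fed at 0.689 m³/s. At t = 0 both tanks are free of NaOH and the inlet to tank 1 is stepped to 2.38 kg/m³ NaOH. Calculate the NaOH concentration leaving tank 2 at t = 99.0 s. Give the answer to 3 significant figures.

1.96 kg/m³

Species balance on tank i: dCᵢ/dt = (Cᵢ₋₁ − Cᵢ)/τᵢ with τᵢ = Vᵢ/Q.
τ₁ = 16.6/0.689 = 24.093 s; τ₂ = 26.3/0.689 = 38.171 s.
Solving the cascade with C₁(0)=C₂(0)=0 gives C₂(t) = C_in[1 − (τ₁ e^(−t/τ₁) − τ₂ e^(−t/τ₂))/(τ₁ − τ₂)].
At t = 99.0: e^(−t/τ₁) = 0.016423, e^(−t/τ₂) = 0.074752.
C₂ = 2.38·[1 − (24.093·0.016423 − 38.171·0.074752)/(-14.078)] = 2.38·0.82543 = 1.9645 kg/m³.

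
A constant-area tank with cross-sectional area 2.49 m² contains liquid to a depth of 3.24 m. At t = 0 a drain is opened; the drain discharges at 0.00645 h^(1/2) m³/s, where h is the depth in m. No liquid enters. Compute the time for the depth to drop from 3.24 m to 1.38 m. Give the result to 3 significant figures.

Mass balance (ρ constant): A dh/dt = −0.00645 √h.
This is separable: 2 d(√h)/dt = −0.00645/A, so √h = √h₀ − (0.00645/(2A)) t.
t = 2A(√h₀ − √h)/0.00645 = 2·2.49·(√3.24 − √1.38)/0.00645
  = 4.9800 × (1.8000 − 1.1747) / 0.00645 = 482.76 s.

483 s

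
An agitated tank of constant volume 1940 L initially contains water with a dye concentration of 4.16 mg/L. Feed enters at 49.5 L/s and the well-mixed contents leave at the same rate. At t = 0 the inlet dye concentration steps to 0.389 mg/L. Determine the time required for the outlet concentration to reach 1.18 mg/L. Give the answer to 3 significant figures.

Transient balance on the dissolved component: V dC/dt = Q(C_in − C), so τ = V/Q = 39.192 s.
C(t) = C_in + (C₀ − C_in) e^(−t/τ). Set C = 1.18 and solve for t:
e^(−t/τ) = (C − C_in)/(C₀ − C_in) = (1.18 − 0.389)/(4.16 − 0.389) = 0.20976
t = −τ ln(…) = 39.192 × 1.5618 = 61.210 s.

61.2 s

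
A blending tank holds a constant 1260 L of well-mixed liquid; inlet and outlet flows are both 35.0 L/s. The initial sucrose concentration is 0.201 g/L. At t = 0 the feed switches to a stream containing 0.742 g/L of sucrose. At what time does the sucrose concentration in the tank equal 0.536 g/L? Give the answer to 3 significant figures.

Species balance: V dC/dt = Q(C_in − C) ⇒ τ = V/Q = 36.000 s.
C(t) = C_in + (C₀ − C_in) e^(−t/τ). Set C = 0.536 and solve for t:
e^(−t/τ) = (C − C_in)/(C₀ − C_in) = (0.536 − 0.742)/(0.201 − 0.742) = 0.38078
t = −τ ln(…) = 36.000 × 0.96554 = 34.760 s.

34.8 s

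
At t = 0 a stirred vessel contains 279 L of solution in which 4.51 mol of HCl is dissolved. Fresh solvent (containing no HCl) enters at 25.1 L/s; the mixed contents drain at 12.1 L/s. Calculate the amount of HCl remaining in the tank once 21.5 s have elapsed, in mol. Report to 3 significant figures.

2.36 mol

Let m(t) be the amount of HCl. Volume: V(t) = V₀ + (Q_in − Q_out) t = 279 + 13.000 t; V(21.5) = 558.50 L.
No HCl enters, so dm/dt = −Q_out · (m/V).
Separate: dm/m = −Q_out dt/V(t) ⇒ ln(m/m₀) = −(Q_out/(Q_in−Q_out)) ln(V/V₀).
m = m₀ (V₀/V)^(Q_out/(Q_in−Q_out)) = 4.51 × (279/558.50)^(0.93077) = 2.3639 mol.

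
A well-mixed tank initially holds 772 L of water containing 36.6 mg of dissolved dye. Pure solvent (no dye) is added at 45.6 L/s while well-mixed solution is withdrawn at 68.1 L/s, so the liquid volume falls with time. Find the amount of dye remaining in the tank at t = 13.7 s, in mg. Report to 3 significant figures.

7.83 mg

Total volume: dV/dt = Q_in − Q_out = -22.500 L/s, so V(t) = 772 − 22.500 t and V(13.7) = 463.75 L.
Species balance (pure solvent in): dm/dt = −Q_out · m/V(t).
Separate: dm/m = −Q_out dt/V(t) ⇒ ln(m/m₀) = −(Q_out/(Q_in−Q_out)) ln(V/V₀).
m = m₀ (V₀/V)^(Q_out/(Q_in−Q_out)) = 36.6 × (772/463.75)^(-3.0267) = 7.8267 mg.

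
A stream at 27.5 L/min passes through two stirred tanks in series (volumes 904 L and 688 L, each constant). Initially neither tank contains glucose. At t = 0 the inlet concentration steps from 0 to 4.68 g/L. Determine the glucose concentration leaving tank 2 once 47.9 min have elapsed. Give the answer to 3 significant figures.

Species balance on tank i: dCᵢ/dt = (Cᵢ₋₁ − Cᵢ)/τᵢ with τᵢ = Vᵢ/Q.
τ₁ = 904/27.5 = 32.873 min; τ₂ = 688/27.5 = 25.018 min.
Tank 1: C₁ = C_in(1 − e^(−t/τ₁)). Tank 2 (τ₁ ≠ τ₂): C₂ = C_in[1 − (τ₁ e^(−t/τ₁) − τ₂ e^(−t/τ₂))/(τ₁ − τ₂)].
At t = 47.9: e^(−t/τ₁) = 0.23290, e^(−t/τ₂) = 0.14740.
C₂ = 4.68·[1 − (32.873·0.23290 − 25.018·0.14740)/(7.8545)] = 4.68·0.49475 = 2.3155 g/L.

2.32 g/L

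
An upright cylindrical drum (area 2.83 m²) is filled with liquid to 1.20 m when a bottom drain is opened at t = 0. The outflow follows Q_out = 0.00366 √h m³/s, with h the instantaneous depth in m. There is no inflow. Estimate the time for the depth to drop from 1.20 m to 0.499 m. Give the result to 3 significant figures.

602 s

Volume balance on the tank: A dh/dt = −0.00366 √h.
This is separable: 2 d(√h)/dt = −0.00366/A, so √h = √h₀ − (0.00366/(2A)) t.
t = 2A(√h₀ − √h)/0.00366 = 2·2.83·(√1.20 − √0.499)/0.00366
  = 5.6600 × (1.0954 − 0.70640) / 0.00366 = 601.64 s.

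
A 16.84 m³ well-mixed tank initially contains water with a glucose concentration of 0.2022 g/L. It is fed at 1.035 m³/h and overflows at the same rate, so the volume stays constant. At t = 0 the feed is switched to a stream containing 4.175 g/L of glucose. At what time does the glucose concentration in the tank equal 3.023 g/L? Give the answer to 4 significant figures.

20.14 h

Unsteady species balance (constant V, well mixed): V dC/dt = Q(C_in − C), so τ = V/Q = 16.2705 h.
C(t) = C_in + (C₀ − C_in) e^(−t/τ). Set C = 3.023 and solve for t:
e^(−t/τ) = (C − C_in)/(C₀ − C_in) = (3.023 − 4.175)/(0.2022 − 4.175) = 0.289972
t = −τ ln(…) = 16.2705 × 1.23797 = 20.1425 h.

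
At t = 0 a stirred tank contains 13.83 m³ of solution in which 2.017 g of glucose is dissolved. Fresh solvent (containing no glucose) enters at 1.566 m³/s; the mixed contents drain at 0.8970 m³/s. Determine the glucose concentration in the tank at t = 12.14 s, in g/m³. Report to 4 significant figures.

0.04946 g/m³

Let m(t) be the amount of glucose. Volume: V(t) = V₀ + (Q_in − Q_out) t = 13.83 + 0.669000 t; V(12.14) = 21.9517 m³.
Species balance (pure solvent in): dm/dt = −Q_out · m/V(t).
Separate: dm/m = −Q_out dt/V(t) ⇒ ln(m/m₀) = −(Q_out/(Q_in−Q_out)) ln(V/V₀).
m = m₀ (V₀/V)^(Q_out/(Q_in−Q_out)) = 2.017 × (13.83/21.9517)^(1.34081) = 1.08562 g.
C = m/V = 1.08562/21.9517 = 0.0494552 g/m³.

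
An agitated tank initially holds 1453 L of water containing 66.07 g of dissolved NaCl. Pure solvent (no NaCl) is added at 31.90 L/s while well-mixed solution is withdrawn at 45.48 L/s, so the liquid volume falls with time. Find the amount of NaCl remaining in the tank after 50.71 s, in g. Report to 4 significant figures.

7.686 g

Total volume: dV/dt = Q_in − Q_out = -13.5800 L/s, so V(t) = 1453 − 13.5800 t and V(50.71) = 764.358 L.
Species balance (pure solvent in): dm/dt = −Q_out · m/V(t).
Separate: dm/m = −Q_out dt/V(t) ⇒ ln(m/m₀) = −(Q_out/(Q_in−Q_out)) ln(V/V₀).
m = m₀ (V₀/V)^(Q_out/(Q_in−Q_out)) = 66.07 × (1453/764.358)^(-3.34904) = 7.68646 g.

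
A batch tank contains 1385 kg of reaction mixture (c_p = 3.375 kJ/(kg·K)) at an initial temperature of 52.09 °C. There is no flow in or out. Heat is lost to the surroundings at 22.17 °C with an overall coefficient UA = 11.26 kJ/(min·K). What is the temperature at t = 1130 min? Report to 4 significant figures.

Lumped-capacitance energy balance: M c_p dT/dt = UA(T_amb − T).
dT/dt = (T_ss − T)/τ with T_ss = T_amb = 22.1700 °C, τ = M c_p/UA = 1385·3.375/11.26 = 415.131 min.
Integrating: T(t) = T_ss + (T₀ − T_ss) e^(−t/τ).
T(1130) = 22.1700 + (29.9200)·0.0657410 = 24.1370 °C.

24.14 °C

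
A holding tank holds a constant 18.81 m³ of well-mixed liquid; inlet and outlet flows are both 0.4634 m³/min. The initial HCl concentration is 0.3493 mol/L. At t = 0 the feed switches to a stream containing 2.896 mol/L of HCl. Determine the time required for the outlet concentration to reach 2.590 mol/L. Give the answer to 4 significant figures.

86.01 min

Species balance on the tank: V dC/dt = Q(C_in − C), so τ = V/Q = 40.5913 min.
C(t) = C_in + (C₀ − C_in) e^(−t/τ). Set C = 2.590 and solve for t:
e^(−t/τ) = (C − C_in)/(C₀ − C_in) = (2.590 − 2.896)/(0.3493 − 2.896) = 0.120155
t = −τ ln(…) = 40.5913 × 2.11897 = 86.0117 min.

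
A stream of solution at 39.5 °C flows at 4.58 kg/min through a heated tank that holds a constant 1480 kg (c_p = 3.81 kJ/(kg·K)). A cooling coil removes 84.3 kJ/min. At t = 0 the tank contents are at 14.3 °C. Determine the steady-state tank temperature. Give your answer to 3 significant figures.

M c_p dT/dt = ṁ c_p (T_in − T) − Q̇.
At steady state dT/dt = 0 ⇒ T_ss = T_in − Q̇/(ṁ c_p) = 39.5 − 84.3/(4.58·3.81) = 34.669 °C.

34.7 °C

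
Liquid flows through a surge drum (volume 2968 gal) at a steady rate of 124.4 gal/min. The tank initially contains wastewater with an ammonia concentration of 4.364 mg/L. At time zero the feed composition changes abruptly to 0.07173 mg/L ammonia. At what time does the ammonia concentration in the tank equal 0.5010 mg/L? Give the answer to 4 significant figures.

Species balance: V dC/dt = Q(C_in − C) ⇒ τ = V/Q = 23.8585 min.
C(t) = C_in + (C₀ − C_in) e^(−t/τ). Set C = 0.5010 and solve for t:
e^(−t/τ) = (C − C_in)/(C₀ − C_in) = (0.5010 − 0.07173)/(4.364 − 0.07173) = 0.100010
t = −τ ln(…) = 23.8585 × 2.30248 = 54.9339 min.

54.93 min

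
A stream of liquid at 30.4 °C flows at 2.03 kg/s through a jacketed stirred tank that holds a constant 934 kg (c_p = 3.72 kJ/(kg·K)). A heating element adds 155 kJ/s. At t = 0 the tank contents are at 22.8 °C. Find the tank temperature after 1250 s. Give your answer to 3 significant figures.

First-law balance (no shaft work): M c_p dT/dt = ṁ c_p (T_in − T) + 155.
τ = M/ṁ = 460.10 s; T_ss = T_in + Q̇/(ṁ c_p) = 30.4 + 155/(2.03·3.72) = 50.925 °C.
Integrating: T(t) = T_ss + (T₀ − T_ss) e^(−t/τ).
T(1250) = 50.925 + (-28.125)·e^(−1250/460.10) = 50.925 + (-28.125)·0.066085 = 49.067 °C.

49.1 °C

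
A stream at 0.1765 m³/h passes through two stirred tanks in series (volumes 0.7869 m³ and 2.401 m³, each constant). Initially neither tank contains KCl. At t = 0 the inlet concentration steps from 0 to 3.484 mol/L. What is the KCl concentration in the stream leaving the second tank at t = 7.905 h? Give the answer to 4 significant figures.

Time constants: τᵢ = Vᵢ/Q for each well-mixed tank.
τ₁ = 0.7869/0.1765 = 4.45836 h; τ₂ = 2.401/0.1765 = 13.6034 h.
Tank 1: C₁ = C_in(1 − e^(−t/τ₁)). Tank 2 (τ₁ ≠ τ₂): C₂ = C_in[1 − (τ₁ e^(−t/τ₁) − τ₂ e^(−t/τ₂))/(τ₁ − τ₂)].
At t = 7.905: e^(−t/τ₁) = 0.169810, e^(−t/τ₂) = 0.559280.
C₂ = 3.484·[1 − (4.45836·0.169810 − 13.6034·0.559280)/(-9.14504)] = 3.484·0.250847 = 0.873950 mol/L.

0.8740 mol/L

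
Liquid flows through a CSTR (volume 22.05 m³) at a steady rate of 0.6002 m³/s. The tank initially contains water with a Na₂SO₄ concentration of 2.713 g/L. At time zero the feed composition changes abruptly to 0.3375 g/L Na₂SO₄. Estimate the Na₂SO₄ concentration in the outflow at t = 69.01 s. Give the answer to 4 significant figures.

Transient balance on the dissolved component: V dC/dt = Q(C_in − C).
Time constant τ = V/Q = 22.05/0.6002 = 36.7378 s.
This is linear first-order; C(t) = C_in + (C₀ − C_in) e^(−t/τ).
C(69.01) = 0.3375 + (2.713 − 0.3375)·e^(−69.01/36.7378) = 0.3375 + (2.37550)·0.152827 = 0.700540 g/L.

0.7005 g/L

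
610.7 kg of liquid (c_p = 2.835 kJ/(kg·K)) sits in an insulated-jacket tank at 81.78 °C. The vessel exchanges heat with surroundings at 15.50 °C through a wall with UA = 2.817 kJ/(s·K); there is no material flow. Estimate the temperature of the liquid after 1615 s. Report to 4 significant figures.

20.29 °C

M c_p dT/dt = −UA(T − T_amb).
dT/dt = (T_ss − T)/τ with T_ss = T_amb = 15.5000 °C, τ = M c_p/UA = 610.7·2.835/2.817 = 614.602 s.
T approaches T_ss exponentially: T(t) = T_ss + (T₀ − T_ss) e^(−t/τ).
T(1615) = 15.5000 + (66.2800)·0.0722433 = 20.2883 °C.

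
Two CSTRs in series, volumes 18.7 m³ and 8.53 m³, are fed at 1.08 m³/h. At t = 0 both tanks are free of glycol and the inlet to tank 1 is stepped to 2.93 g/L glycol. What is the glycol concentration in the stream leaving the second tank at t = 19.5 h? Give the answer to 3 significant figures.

1.39 g/L

Time constants: τᵢ = Vᵢ/Q for each well-mixed tank.
τ₁ = 18.7/1.08 = 17.315 h; τ₂ = 8.53/1.08 = 7.8981 h.
Tank 1: C₁ = C_in(1 − e^(−t/τ₁)). Tank 2 (τ₁ ≠ τ₂): C₂ = C_in[1 − (τ₁ e^(−t/τ₁) − τ₂ e^(−t/τ₂))/(τ₁ − τ₂)].
At t = 19.5: e^(−t/τ₁) = 0.32426, e^(−t/τ₂) = 0.084675.
C₂ = 2.93·[1 − (17.315·0.32426 − 7.8981·0.084675)/(9.4167)] = 2.93·0.47479 = 1.3911 g/L.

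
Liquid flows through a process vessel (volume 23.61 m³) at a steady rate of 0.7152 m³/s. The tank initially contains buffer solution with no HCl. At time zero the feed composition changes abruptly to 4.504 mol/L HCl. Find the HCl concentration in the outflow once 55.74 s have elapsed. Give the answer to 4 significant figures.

3.672 mol/L

Species balance on the tank: V dC/dt = Q(C_in − C).
Time constant τ = V/Q = 23.61/0.7152 = 33.0117 s.
This is linear first-order; C(t) = C_in + (C₀ − C_in) e^(−t/τ).
C(55.74) = 4.504 + (0 − 4.504)·e^(−55.74/33.0117) = 4.504 + (-4.50400)·0.184798 = 3.67167 mol/L.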